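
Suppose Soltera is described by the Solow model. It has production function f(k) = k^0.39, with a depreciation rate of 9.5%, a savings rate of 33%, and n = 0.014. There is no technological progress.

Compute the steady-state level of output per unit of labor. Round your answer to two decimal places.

Steady state requires s·f(k) = (n + δ)·k, i.e. s·k^α = (n + δ)·k.
Dividing both sides by k: k^(1−α) = s / (n + δ).
k^0.61 = 0.33 / (0.014 + 0.095) = 0.33 / 0.109 = 3.0275
k* = 3.0275^(1/0.61) ≈ 6.1470
y* = (k*)^α = 6.1470^0.39 ≈ 2.0304

y* ≈ 2.03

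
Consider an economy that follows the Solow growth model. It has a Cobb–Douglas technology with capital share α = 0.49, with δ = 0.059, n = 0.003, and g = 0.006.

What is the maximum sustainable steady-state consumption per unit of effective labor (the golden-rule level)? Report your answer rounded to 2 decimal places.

c_gold ≈ 3.40

At the golden rule, f'(k) = n + g + δ, so α·k^(α−1) = n + g + δ and k_gold = (α/(n + g + δ))^(1/(1−α)).
k_gold = (0.49/0.068)^(1/0.51) = 7.2059^1.9608 ≈ 48.0568
c_gold = f(k_gold) − (n + g + δ)·k_gold = 6.6690 − 0.068×48.0568 ≈ 3.4011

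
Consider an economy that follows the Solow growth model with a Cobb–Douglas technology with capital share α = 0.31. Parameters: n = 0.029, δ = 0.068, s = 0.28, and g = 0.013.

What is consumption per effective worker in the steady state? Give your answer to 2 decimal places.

c* ≈ 1.10

Steady state requires s·f(k) = (n + g + δ)·k, i.e. s·k^α = (n + g + δ)·k.
Dividing both sides by k: k^(1−α) = s / (n + g + δ).
k^0.69 = 0.28 / (0.029 + 0.013 + 0.068) = 0.28 / 0.110 = 2.5455
k* = 2.5455^(1/0.69) ≈ 3.8733
y* = (k*)^α = 3.8733^0.31 ≈ 1.5216
c* = (1 − s)·y* = (1 − 0.28) × 1.5216 ≈ 1.0956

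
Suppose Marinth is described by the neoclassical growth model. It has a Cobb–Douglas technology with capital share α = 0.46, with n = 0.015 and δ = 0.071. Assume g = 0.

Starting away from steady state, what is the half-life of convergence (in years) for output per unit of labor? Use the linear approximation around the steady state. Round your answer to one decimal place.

t_½ ≈ 14.9 years

Near the steady state the convergence rate is λ = (1 − α)(n + δ).
λ = (1 − 0.46) × 0.086 = 0.54 × 0.086 = 0.04644
Half-life = ln 2 / λ = 0.6931 / 0.04644 ≈ 14.92 years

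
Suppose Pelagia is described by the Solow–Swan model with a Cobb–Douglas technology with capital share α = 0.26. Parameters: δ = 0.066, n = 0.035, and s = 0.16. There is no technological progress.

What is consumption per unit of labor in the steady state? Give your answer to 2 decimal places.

At the steady state, Δk = 0, so s·k^α = (n + δ)·k.
Rearranging, k^(1−α) = s / (n + δ).
k^0.74 = 0.16 / (0.035 + 0.066) = 0.16 / 0.101 = 1.5842
k* = 1.5842^(1/0.74) ≈ 1.8621
y* = (k*)^α = 1.8621^0.26 ≈ 1.1754
c* = (1 − s)·y* = (1 − 0.16) × 1.1754 ≈ 0.9873

c* = 0.99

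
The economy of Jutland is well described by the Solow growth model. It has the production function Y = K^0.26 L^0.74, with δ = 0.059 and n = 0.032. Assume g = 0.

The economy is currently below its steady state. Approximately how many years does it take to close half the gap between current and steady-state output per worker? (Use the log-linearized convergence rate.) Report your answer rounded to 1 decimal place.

t_½ ≈ 10.3 years

Near the steady state the convergence rate is λ = (1 − α)(n + δ).
λ = (1 − 0.26) × 0.091 = 0.74 × 0.091 = 0.06734
Half-life = ln 2 / λ = 0.6931 / 0.06734 ≈ 10.29 years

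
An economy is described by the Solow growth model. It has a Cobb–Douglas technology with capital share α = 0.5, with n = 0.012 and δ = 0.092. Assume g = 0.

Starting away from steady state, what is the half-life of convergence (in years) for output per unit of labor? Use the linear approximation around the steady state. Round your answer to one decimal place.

Near the steady state the convergence rate is λ = (1 − α)(n + δ).
λ = (1 − 0.5) × 0.104 = 0.5 × 0.104 = 0.0520
Half-life = ln 2 / λ = 0.6931 / 0.0520 ≈ 13.33 years

half-life ≈ 13.3 years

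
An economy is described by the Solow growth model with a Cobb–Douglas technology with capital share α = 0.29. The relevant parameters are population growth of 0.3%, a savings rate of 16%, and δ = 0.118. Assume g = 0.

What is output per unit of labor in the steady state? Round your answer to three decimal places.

At the steady state, Δk = 0, so s·k^α = (n + δ)·k.
Dividing both sides by k: k^(1−α) = s / (n + δ).
k^0.71 = 0.16 / (0.003 + 0.118) = 0.16 / 0.121 = 1.3223
k* = 1.3223^(1/0.71) ≈ 1.4821
y* = (k*)^α = 1.4821^0.29 ≈ 1.1209

y* ≈ 1.121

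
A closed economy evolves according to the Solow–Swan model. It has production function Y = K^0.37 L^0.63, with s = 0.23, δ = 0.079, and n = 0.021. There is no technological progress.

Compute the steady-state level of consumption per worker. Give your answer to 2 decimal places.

c* ≈ 1.26

In steady state, investment equals break-even investment: s·k^α = (n + δ)·k.
Dividing both sides by k: k^(1−α) = s / (n + δ).
k^0.63 = 0.23 / (0.021 + 0.079) = 0.23 / 0.100 = 2.3000
k* = 2.3000^(1/0.63) ≈ 3.7512
y* = (k*)^α = 3.7512^0.37 ≈ 1.6310
c* = (1 − s)·y* = (1 − 0.23) × 1.6310 ≈ 1.2559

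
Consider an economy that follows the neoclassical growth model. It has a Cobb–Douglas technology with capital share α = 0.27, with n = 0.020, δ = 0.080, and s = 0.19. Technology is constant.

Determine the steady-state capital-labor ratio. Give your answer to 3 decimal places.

k* = 2.409

At the steady state, Δk = 0, so s·k^α = (n + δ)·k.
Dividing both sides by k: k^(1−α) = s / (n + δ).
k^0.73 = 0.19 / (0.020 + 0.080) = 0.19 / 0.100 = 1.9000
k* = 1.9000^(1/0.73) ≈ 2.4091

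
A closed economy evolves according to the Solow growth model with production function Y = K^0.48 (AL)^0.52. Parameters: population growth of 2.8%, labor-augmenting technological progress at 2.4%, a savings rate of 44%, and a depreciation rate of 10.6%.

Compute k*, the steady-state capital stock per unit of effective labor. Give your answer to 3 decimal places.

At the steady state, Δk = 0, so s·k^α = (n + g + δ)·k.
Dividing both sides by k: k^(1−α) = s / (n + g + δ).
k^0.52 = 0.44 / (0.028 + 0.024 + 0.106) = 0.44 / 0.158 = 2.7848
k* = 2.7848^(1/0.52) ≈ 7.1676

k* ≈ 7.168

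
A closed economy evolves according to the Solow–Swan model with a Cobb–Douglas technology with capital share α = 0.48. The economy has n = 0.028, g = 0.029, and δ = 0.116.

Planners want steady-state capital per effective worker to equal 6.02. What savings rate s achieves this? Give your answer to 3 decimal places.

At the steady state, Δk = 0, so s·k^α = (n + g + δ)·k.
So s / (n + g + δ) = (k*)^(1−α) = 6.02^0.52 = 2.5433.
Therefore s = 2.5433 × (n + g + δ) = 2.5433 × 0.173 = 0.4400.

s ≈ 0.440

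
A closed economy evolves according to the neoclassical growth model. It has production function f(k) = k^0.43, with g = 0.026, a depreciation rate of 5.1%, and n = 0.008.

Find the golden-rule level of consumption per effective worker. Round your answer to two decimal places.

c_gold ≈ 1.94

At the golden rule, f'(k) = n + g + δ, so α·k^(α−1) = n + g + δ and k_gold = (α/(n + g + δ))^(1/(1−α)).
k_gold = (0.43/0.085)^(1/0.57) = 5.0588^1.7544 ≈ 17.1862
c_gold = f(k_gold) − (n + g + δ)·k_gold = 3.3972 − 0.085×17.1862 ≈ 1.9364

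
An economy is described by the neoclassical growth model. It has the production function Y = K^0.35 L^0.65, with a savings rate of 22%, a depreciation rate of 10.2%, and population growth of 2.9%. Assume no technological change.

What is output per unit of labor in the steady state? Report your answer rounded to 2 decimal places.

Steady state requires s·f(k) = (n + δ)·k, i.e. s·k^α = (n + δ)·k.
Dividing both sides by k: k^(1−α) = s / (n + δ).
k^0.65 = 0.22 / (0.029 + 0.102) = 0.22 / 0.131 = 1.6794
k* = 1.6794^(1/0.65) ≈ 2.2202
y* = (k*)^α = 2.2202^0.35 ≈ 1.3220

y* = 1.32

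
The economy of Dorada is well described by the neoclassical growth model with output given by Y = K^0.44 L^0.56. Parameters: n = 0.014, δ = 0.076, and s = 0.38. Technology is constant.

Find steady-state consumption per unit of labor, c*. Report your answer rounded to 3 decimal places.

At the steady state, Δk = 0, so s·k^α = (n + δ)·k.
Dividing both sides by k: k^(1−α) = s / (n + δ).
k^0.56 = 0.38 / (0.014 + 0.076) = 0.38 / 0.090 = 4.2222
k* = 4.2222^(1/0.56) ≈ 13.0928
y* = (k*)^α = 13.0928^0.44 ≈ 3.1009
c* = (1 − s)·y* = (1 − 0.38) × 3.1009 ≈ 1.9226

c* ≈ 1.923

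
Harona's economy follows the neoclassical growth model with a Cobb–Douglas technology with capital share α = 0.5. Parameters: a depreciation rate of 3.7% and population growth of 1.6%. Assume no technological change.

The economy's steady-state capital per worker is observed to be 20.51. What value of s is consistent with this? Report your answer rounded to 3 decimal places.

At the steady state, Δk = 0, so s·k^α = (n + δ)·k.
So s / (n + δ) = (k*)^(1−α) = 20.51^0.5 = 4.5288.
Therefore s = 4.5288 × (n + δ) = 4.5288 × 0.053 = 0.2400.

s ≈ 0.240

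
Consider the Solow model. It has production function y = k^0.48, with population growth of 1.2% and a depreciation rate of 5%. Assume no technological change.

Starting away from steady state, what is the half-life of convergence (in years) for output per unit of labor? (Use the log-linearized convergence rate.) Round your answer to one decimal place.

Near the steady state the convergence rate is λ = (1 − α)(n + δ).
λ = (1 − 0.48) × 0.062 = 0.52 × 0.062 = 0.03224
Half-life = ln 2 / λ = 0.6931 / 0.03224 ≈ 21.50 years

about 21.5 years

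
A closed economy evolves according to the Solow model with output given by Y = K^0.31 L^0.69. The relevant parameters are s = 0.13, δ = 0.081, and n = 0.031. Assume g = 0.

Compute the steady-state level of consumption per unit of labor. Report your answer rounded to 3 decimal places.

At the steady state, Δk = 0, so s·k^α = (n + δ)·k.
Rearranging, k^(1−α) = s / (n + δ).
k^0.69 = 0.13 / (0.031 + 0.081) = 0.13 / 0.112 = 1.1607
k* = 1.1607^(1/0.69) ≈ 1.2411
y* = (k*)^α = 1.2411^0.31 ≈ 1.0693
c* = (1 − s)·y* = (1 − 0.13) × 1.0693 ≈ 0.9303

c* = 0.930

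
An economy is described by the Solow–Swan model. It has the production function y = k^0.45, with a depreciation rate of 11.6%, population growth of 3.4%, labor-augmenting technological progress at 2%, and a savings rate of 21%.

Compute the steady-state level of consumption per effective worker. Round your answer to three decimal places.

c* = 0.939

In steady state, investment equals break-even investment: s·k^α = (n + g + δ)·k.
Rearranging, k^(1−α) = s / (n + g + δ).
k^0.55 = 0.21 / (0.034 + 0.020 + 0.116) = 0.21 / 0.170 = 1.2353
k* = 1.2353^(1/0.55) ≈ 1.4684
y* = (k*)^α = 1.4684^0.45 ≈ 1.1887
c* = (1 − s)·y* = (1 − 0.21) × 1.1887 ≈ 0.9391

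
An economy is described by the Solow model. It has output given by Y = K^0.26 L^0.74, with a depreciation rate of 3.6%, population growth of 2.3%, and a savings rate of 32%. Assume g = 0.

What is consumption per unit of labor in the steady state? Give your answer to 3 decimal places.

In steady state, investment equals break-even investment: s·k^α = (n + δ)·k.
Dividing both sides by k: k^(1−α) = s / (n + δ).
k^0.74 = 0.32 / (0.023 + 0.036) = 0.32 / 0.059 = 5.4237
k* = 5.4237^(1/0.74) ≈ 9.8241
y* = (k*)^α = 9.8241^0.26 ≈ 1.8113
c* = (1 − s)·y* = (1 − 0.32) × 1.8113 ≈ 1.2317

c* = 1.232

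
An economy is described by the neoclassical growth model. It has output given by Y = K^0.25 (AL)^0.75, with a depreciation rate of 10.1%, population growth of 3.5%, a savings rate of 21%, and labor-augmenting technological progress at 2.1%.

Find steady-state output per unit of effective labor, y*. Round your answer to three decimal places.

Steady state requires s·f(k) = (n + g + δ)·k, i.e. s·k^α = (n + g + δ)·k.
Dividing both sides by k: k^(1−α) = s / (n + g + δ).
k^0.75 = 0.21 / (0.035 + 0.021 + 0.101) = 0.21 / 0.157 = 1.3376
k* = 1.3376^(1/0.75) ≈ 1.4738
y* = (k*)^α = 1.4738^0.25 ≈ 1.1018

y* = 1.102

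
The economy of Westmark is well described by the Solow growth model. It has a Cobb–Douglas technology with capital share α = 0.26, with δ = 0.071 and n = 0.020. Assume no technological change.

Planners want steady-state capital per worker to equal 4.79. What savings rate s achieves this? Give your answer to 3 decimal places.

Steady state requires s·f(k) = (n + δ)·k, i.e. s·k^α = (n + δ)·k.
So s / (n + δ) = (k*)^(1−α) = 4.79^0.74 = 3.1875.
Therefore s = 3.1875 × (n + δ) = 3.1875 × 0.091 = 0.2901.

s ≈ 0.290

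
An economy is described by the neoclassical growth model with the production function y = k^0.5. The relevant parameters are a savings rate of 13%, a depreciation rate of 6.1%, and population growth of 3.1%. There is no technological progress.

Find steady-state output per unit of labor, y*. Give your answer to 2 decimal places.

y* = 1.41

In steady state, investment equals break-even investment: s·k^α = (n + δ)·k.
Dividing both sides by k: k^(1−α) = s / (n + δ).
k^0.5 = 0.13 / (0.031 + 0.061) = 0.13 / 0.092 = 1.4130
k* = 1.4130^(1/0.5) ≈ 1.9966
y* = (k*)^α = 1.9966^0.5 ≈ 1.4130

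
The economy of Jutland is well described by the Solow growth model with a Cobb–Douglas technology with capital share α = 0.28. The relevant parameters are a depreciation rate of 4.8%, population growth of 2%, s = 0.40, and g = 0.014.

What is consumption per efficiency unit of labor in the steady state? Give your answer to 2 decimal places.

In steady state, investment equals break-even investment: s·k^α = (n + g + δ)·k.
Rearranging, k^(1−α) = s / (n + g + δ).
k^0.72 = 0.40 / (0.020 + 0.014 + 0.048) = 0.40 / 0.082 = 4.8780
k* = 4.8780^(1/0.72) ≈ 9.0342
y* = (k*)^α = 9.0342^0.28 ≈ 1.8520
c* = (1 − s)·y* = (1 − 0.40) × 1.8520 ≈ 1.1112

c* ≈ 1.11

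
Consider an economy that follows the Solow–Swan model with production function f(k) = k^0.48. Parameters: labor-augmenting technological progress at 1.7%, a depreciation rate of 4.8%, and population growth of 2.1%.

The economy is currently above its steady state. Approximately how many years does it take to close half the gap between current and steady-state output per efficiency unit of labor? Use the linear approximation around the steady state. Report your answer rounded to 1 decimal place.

Near the steady state the convergence rate is λ = (1 − α)(n + g + δ).
λ = (1 − 0.48) × 0.086 = 0.52 × 0.086 = 0.04472
Half-life = ln 2 / λ = 0.6931 / 0.04472 ≈ 15.50 years

about 15.5 years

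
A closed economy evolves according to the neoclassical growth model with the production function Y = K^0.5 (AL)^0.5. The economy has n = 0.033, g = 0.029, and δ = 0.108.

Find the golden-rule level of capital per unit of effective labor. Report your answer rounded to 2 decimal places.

The golden rule sets f'(k) = n + g + δ, i.e. α·k^(α−1) = n + g + δ.
So k^(1−α) = α / (n + g + δ) = 0.5 / 0.170 = 2.9412.
k_gold = 2.9412^(1/0.5) ≈ 8.6507

k_gold ≈ 8.65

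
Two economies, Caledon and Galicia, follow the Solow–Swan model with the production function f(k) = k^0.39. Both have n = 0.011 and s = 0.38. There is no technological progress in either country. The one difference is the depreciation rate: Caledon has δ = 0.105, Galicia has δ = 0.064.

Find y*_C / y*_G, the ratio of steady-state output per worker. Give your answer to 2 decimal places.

Steady-state y* = [s/(n + δ)]^(α/(1−α)), so the ratio is [ (s_C/(n + δ)_C) / (s_G/(n + δ)_G) ]^0.6393.
s_C/(n + δ)_C = 0.38/0.116 = 3.2759; s_G/(n + δ)_G = 0.38/0.075 = 5.0667.
Ratio = (3.2759/5.0667)^0.6393 = 0.6466^0.6393 ≈ 0.7567

y*_C / y*_G ≈ 0.76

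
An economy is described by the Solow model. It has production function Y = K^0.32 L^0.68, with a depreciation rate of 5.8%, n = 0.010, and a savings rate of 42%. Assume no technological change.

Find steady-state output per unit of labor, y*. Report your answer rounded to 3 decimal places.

In steady state, investment equals break-even investment: s·k^α = (n + δ)·k.
Rearranging, k^(1−α) = s / (n + δ).
k^0.68 = 0.42 / (0.010 + 0.058) = 0.42 / 0.068 = 6.1765
k* = 6.1765^(1/0.68) ≈ 14.5498
y* = (k*)^α = 14.5498^0.32 ≈ 2.3557

y* ≈ 2.356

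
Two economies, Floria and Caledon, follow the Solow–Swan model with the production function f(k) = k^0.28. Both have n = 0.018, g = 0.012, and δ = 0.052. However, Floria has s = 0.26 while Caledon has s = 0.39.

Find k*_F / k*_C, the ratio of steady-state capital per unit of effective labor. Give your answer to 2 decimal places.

Steady-state k* = [s/(n + g + δ)]^(1/(1−α)), so the ratio is [ (s_F/(n + g + δ)_F) / (s_C/(n + g + δ)_C) ]^1.3889.
s_F/(n + g + δ)_F = 0.26/0.082 = 3.1707; s_C/(n + g + δ)_C = 0.39/0.082 = 4.7561.
Ratio = (3.1707/4.7561)^1.3889 = 0.6667^1.3889 ≈ 0.5695

ratio ≈ 0.57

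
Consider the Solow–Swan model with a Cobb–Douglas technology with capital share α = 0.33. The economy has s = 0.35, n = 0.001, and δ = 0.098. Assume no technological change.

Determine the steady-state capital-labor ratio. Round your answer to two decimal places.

k* ≈ 6.59

Steady state requires s·f(k) = (n + δ)·k, i.e. s·k^α = (n + δ)·k.
Rearranging, k^(1−α) = s / (n + δ).
k^0.67 = 0.35 / (0.001 + 0.098) = 0.35 / 0.099 = 3.5354
k* = 3.5354^(1/0.67) ≈ 6.5851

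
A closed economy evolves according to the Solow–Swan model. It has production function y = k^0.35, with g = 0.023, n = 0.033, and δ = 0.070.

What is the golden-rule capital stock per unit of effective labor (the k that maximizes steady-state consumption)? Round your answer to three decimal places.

k_gold ≈ 4.815

The golden rule sets f'(k) = n + g + δ, i.e. α·k^(α−1) = n + g + δ.
So k^(1−α) = α / (n + g + δ) = 0.35 / 0.126 = 2.7778.
k_gold = 2.7778^(1/0.65) ≈ 4.8152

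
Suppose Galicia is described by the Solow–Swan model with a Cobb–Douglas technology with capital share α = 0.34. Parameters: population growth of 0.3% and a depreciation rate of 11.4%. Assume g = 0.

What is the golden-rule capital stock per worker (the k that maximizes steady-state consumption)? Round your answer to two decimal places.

The golden rule sets f'(k) = n + δ, i.e. α·k^(α−1) = n + δ.
So k^(1−α) = α / (n + δ) = 0.34 / 0.117 = 2.9060.
k_gold = 2.9060^(1/0.66) ≈ 5.0346

k_gold ≈ 5.03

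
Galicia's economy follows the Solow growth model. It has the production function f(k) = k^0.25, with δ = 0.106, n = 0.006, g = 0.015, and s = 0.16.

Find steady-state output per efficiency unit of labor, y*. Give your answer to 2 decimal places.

y* = 1.08

In steady state, investment equals break-even investment: s·k^α = (n + g + δ)·k.
Rearranging, k^(1−α) = s / (n + g + δ).
k^0.75 = 0.16 / (0.006 + 0.015 + 0.106) = 0.16 / 0.127 = 1.2598
k* = 1.2598^(1/0.75) ≈ 1.3606
y* = (k*)^α = 1.3606^0.25 ≈ 1.0800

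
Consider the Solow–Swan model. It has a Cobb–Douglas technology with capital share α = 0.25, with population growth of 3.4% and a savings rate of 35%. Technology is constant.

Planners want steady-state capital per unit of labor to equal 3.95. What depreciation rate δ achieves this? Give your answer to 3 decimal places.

δ ≈ 0.091

At the steady state, Δk = 0, so s·k^α = (n + δ)·k.
So s / (n + δ) = (k*)^(1−α) = 3.95^0.75 = 2.8019.
Therefore n + δ = s / 2.8019 = 0.35 / 2.8019 = 0.1249, so δ = 0.1249 − 0.034 = 0.0909.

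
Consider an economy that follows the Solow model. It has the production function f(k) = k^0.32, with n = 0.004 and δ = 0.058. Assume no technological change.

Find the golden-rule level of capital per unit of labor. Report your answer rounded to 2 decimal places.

k_gold ≈ 11.17

The golden rule sets f'(k) = n + δ, i.e. α·k^(α−1) = n + δ.
So k^(1−α) = α / (n + δ) = 0.32 / 0.062 = 5.1613.
k_gold = 5.1613^(1/0.68) ≈ 11.1731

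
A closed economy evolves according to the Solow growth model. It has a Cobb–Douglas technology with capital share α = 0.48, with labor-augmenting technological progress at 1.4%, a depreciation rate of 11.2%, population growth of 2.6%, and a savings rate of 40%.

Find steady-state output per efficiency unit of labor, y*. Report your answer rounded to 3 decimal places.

Steady state requires s·f(k) = (n + g + δ)·k, i.e. s·k^α = (n + g + δ)·k.
Rearranging, k^(1−α) = s / (n + g + δ).
k^0.52 = 0.40 / (0.026 + 0.014 + 0.112) = 0.40 / 0.152 = 2.6316
k* = 2.6316^(1/0.52) ≈ 6.4286
y* = (k*)^α = 6.4286^0.48 ≈ 2.4428

y* = 2.443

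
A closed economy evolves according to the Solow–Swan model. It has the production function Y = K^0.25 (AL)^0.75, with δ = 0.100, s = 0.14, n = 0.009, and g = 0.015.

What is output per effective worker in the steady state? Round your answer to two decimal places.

At the steady state, Δk = 0, so s·k^α = (n + g + δ)·k.
Dividing both sides by k: k^(1−α) = s / (n + g + δ).
k^0.75 = 0.14 / (0.009 + 0.015 + 0.100) = 0.14 / 0.124 = 1.1290
k* = 1.1290^(1/0.75) ≈ 1.1756
y* = (k*)^α = 1.1756^0.25 ≈ 1.0413

y* ≈ 1.04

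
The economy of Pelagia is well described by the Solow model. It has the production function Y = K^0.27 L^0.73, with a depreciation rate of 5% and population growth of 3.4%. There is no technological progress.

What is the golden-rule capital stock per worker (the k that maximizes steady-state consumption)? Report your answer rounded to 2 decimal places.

The golden rule sets f'(k) = n + δ, i.e. α·k^(α−1) = n + δ.
So k^(1−α) = α / (n + δ) = 0.27 / 0.084 = 3.2143.
k_gold = 3.2143^(1/0.73) ≈ 4.9504

k_gold ≈ 4.95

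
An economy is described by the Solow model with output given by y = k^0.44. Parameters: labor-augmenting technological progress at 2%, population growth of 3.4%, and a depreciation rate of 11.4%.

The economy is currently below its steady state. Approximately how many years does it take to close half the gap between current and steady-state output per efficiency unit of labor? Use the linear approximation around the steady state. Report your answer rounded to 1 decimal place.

t_½ ≈ 7.4 years

Near the steady state the convergence rate is λ = (1 − α)(n + g + δ).
λ = (1 − 0.44) × 0.168 = 0.56 × 0.168 = 0.09408
Half-life = ln 2 / λ = 0.6931 / 0.09408 ≈ 7.37 years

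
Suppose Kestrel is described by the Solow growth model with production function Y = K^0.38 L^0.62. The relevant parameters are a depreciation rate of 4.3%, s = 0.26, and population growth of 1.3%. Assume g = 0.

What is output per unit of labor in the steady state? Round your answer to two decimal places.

Steady state requires s·f(k) = (n + δ)·k, i.e. s·k^α = (n + δ)·k.
Rearranging, k^(1−α) = s / (n + δ).
k^0.62 = 0.26 / (0.013 + 0.043) = 0.26 / 0.056 = 4.6429
k* = 4.6429^(1/0.62) ≈ 11.8978
y* = (k*)^α = 11.8978^0.38 ≈ 2.5626

y* = 2.56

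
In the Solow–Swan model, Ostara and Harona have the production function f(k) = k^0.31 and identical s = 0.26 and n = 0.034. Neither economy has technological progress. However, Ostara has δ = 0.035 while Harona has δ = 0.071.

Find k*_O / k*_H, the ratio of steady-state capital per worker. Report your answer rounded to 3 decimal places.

Steady-state k* = [s/(n + δ)]^(1/(1−α)), so the ratio is [ (s_O/(n + δ)_O) / (s_H/(n + δ)_H) ]^1.4493.
s_O/(n + δ)_O = 0.26/0.069 = 3.7681; s_H/(n + δ)_H = 0.26/0.105 = 2.4762.
Ratio = (3.7681/2.4762)^1.4493 = 1.5217^1.4493 ≈ 1.8376

k*_O / k*_H ≈ 1.838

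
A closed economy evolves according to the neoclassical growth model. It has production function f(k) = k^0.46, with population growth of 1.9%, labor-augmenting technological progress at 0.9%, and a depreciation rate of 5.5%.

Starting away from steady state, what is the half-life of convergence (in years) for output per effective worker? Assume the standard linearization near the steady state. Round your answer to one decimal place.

half-life ≈ 15.5 years

Near the steady state the convergence rate is λ = (1 − α)(n + g + δ).
λ = (1 − 0.46) × 0.083 = 0.54 × 0.083 = 0.04482
Half-life = ln 2 / λ = 0.6931 / 0.04482 ≈ 15.46 years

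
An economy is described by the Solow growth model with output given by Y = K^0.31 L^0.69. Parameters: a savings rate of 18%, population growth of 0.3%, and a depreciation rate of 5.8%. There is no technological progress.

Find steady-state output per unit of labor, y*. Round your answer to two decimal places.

y* ≈ 1.63

In steady state, investment equals break-even investment: s·k^α = (n + δ)·k.
Dividing both sides by k: k^(1−α) = s / (n + δ).
k^0.69 = 0.18 / (0.003 + 0.058) = 0.18 / 0.061 = 2.9508
k* = 2.9508^(1/0.69) ≈ 4.7981
y* = (k*)^α = 4.7981^0.31 ≈ 1.6260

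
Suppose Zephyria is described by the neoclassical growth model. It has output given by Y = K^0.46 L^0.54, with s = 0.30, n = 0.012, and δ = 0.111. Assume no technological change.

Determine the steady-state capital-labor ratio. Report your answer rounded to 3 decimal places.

In steady state, investment equals break-even investment: s·k^α = (n + δ)·k.
Rearranging, k^(1−α) = s / (n + δ).
k^0.54 = 0.30 / (0.012 + 0.111) = 0.30 / 0.123 = 2.4390
k* = 2.4390^(1/0.54) ≈ 5.2127

k* = 5.213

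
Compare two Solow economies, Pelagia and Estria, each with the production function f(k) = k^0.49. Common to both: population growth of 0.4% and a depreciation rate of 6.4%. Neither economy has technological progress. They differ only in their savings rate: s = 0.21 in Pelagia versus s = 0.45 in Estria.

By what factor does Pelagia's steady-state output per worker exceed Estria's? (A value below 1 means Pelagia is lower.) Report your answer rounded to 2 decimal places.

y*_P / y*_E ≈ 0.48

Steady-state y* = [s/(n + δ)]^(α/(1−α)), so the ratio is [ (s_P/(n + δ)_P) / (s_E/(n + δ)_E) ]^0.9608.
s_P/(n + δ)_P = 0.21/0.068 = 3.0882; s_E/(n + δ)_E = 0.45/0.068 = 6.6176.
Ratio = (3.0882/6.6176)^0.9608 = 0.4667^0.9608 ≈ 0.4809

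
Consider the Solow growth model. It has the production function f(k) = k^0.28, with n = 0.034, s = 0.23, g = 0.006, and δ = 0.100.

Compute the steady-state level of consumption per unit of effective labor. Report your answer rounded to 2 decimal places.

At the steady state, Δk = 0, so s·k^α = (n + g + δ)·k.
Rearranging, k^(1−α) = s / (n + g + δ).
k^0.72 = 0.23 / (0.034 + 0.006 + 0.100) = 0.23 / 0.140 = 1.6429
k* = 1.6429^(1/0.72) ≈ 1.9928
y* = (k*)^α = 1.9928^0.28 ≈ 1.2130
c* = (1 − s)·y* = (1 − 0.23) × 1.2130 ≈ 0.9340

c* ≈ 0.93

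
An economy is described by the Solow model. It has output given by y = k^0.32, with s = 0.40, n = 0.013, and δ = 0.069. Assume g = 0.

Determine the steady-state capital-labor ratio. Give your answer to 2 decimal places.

k* = 10.28

At the steady state, Δk = 0, so s·k^α = (n + δ)·k.
Rearranging, k^(1−α) = s / (n + δ).
k^0.68 = 0.40 / (0.013 + 0.069) = 0.40 / 0.082 = 4.8780
k* = 4.8780^(1/0.68) ≈ 10.2830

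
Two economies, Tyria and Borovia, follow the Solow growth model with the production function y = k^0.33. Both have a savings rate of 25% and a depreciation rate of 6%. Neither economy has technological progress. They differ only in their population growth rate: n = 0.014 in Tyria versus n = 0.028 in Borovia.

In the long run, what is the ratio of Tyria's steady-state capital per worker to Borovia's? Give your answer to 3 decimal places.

ratio ≈ 1.295

Steady-state k* = [s/(n + δ)]^(1/(1−α)), so the ratio is [ (s_T/(n + δ)_T) / (s_B/(n + δ)_B) ]^1.4925.
s_T/(n + δ)_T = 0.25/0.074 = 3.3784; s_B/(n + δ)_B = 0.25/0.088 = 2.8409.
Ratio = (3.3784/2.8409)^1.4925 = 1.1892^1.4925 ≈ 1.2951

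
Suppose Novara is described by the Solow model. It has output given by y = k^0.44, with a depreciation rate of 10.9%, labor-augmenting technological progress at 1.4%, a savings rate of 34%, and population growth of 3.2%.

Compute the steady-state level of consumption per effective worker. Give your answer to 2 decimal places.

c* ≈ 1.22

Steady state requires s·f(k) = (n + g + δ)·k, i.e. s·k^α = (n + g + δ)·k.
Dividing both sides by k: k^(1−α) = s / (n + g + δ).
k^0.56 = 0.34 / (0.032 + 0.014 + 0.109) = 0.34 / 0.155 = 2.1935
k* = 2.1935^(1/0.56) ≈ 4.0661
y* = (k*)^α = 4.0661^0.44 ≈ 1.8537
c* = (1 − s)·y* = (1 − 0.34) × 1.8537 ≈ 1.2234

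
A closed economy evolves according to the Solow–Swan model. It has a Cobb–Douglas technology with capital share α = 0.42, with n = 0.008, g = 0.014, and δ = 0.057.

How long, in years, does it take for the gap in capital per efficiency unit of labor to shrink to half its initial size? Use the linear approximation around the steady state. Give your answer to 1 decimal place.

Near the steady state the convergence rate is λ = (1 − α)(n + g + δ).
λ = (1 − 0.42) × 0.079 = 0.58 × 0.079 = 0.04582
Half-life = ln 2 / λ = 0.6931 / 0.04582 ≈ 15.13 years

about 15.1 years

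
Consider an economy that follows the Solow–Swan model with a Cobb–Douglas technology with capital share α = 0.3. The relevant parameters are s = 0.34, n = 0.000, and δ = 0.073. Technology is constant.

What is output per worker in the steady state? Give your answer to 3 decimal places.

In steady state, investment equals break-even investment: s·k^α = (n + δ)·k.
Dividing both sides by k: k^(1−α) = s / (n + δ).
k^0.7 = 0.34 / (0.000 + 0.073) = 0.34 / 0.073 = 4.6575
k* = 4.6575^(1/0.7) ≈ 9.0054
y* = (k*)^α = 9.0054^0.3 ≈ 1.9335

y* ≈ 1.934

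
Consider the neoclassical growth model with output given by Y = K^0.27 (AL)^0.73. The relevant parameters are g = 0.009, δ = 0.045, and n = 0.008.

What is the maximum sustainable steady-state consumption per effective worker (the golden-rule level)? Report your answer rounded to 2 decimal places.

c_gold ≈ 1.26

At the golden rule, f'(k) = n + g + δ, so α·k^(α−1) = n + g + δ and k_gold = (α/(n + g + δ))^(1/(1−α)).
k_gold = (0.27/0.062)^(1/0.73) = 4.3548^1.3699 ≈ 7.5045
c_gold = f(k_gold) − (n + g + δ)·k_gold = 1.7232 − 0.062×7.5045 ≈ 1.2579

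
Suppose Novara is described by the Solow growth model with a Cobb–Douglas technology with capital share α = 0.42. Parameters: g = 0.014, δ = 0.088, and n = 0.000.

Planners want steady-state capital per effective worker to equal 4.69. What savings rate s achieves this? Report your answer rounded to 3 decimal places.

In steady state, investment equals break-even investment: s·k^α = (n + g + δ)·k.
So s / (n + g + δ) = (k*)^(1−α) = 4.69^0.58 = 2.4506.
Therefore s = 2.4506 × (n + g + δ) = 2.4506 × 0.102 = 0.2500.

s ≈ 0.250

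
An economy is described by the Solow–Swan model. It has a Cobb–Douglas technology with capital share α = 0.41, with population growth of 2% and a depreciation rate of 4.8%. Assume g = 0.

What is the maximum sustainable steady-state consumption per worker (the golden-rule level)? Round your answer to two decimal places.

c_gold ≈ 2.06

At the golden rule, f'(k) = n + δ, so α·k^(α−1) = n + δ and k_gold = (α/(n + δ))^(1/(1−α)).
k_gold = (0.41/0.068)^(1/0.59) = 6.0294^1.6949 ≈ 21.0129
c_gold = f(k_gold) − (n + δ)·k_gold = 3.4851 − 0.068×21.0129 ≈ 2.0562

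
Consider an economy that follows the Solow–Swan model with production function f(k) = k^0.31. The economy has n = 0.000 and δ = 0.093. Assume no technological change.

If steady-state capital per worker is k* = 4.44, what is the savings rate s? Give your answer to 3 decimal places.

s ≈ 0.260

Steady state requires s·f(k) = (n + δ)·k, i.e. s·k^α = (n + δ)·k.
So s / (n + δ) = (k*)^(1−α) = 4.44^0.69 = 2.7970.
Therefore s = 2.7970 × (n + δ) = 2.7970 × 0.093 = 0.2601.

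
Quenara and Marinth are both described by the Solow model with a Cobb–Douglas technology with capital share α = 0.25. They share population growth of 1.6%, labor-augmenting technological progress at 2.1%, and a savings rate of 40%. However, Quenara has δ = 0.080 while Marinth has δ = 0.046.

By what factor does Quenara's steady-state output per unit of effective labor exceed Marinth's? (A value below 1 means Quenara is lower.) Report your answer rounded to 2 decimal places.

y*_Q / y*_M ≈ 0.89

Steady-state y* = [s/(n + g + δ)]^(α/(1−α)), so the ratio is [ (s_Q/(n + g + δ)_Q) / (s_M/(n + g + δ)_M) ]^0.3333.
s_Q/(n + g + δ)_Q = 0.40/0.117 = 3.4188; s_M/(n + g + δ)_M = 0.40/0.083 = 4.8193.
Ratio = (3.4188/4.8193)^0.3333 = 0.7094^0.3333 ≈ 0.8919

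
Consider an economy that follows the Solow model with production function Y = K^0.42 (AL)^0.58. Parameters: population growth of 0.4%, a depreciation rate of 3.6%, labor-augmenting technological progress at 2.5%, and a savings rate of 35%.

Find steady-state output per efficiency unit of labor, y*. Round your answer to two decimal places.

Steady state requires s·f(k) = (n + g + δ)·k, i.e. s·k^α = (n + g + δ)·k.
Rearranging, k^(1−α) = s / (n + g + δ).
k^0.58 = 0.35 / (0.004 + 0.025 + 0.036) = 0.35 / 0.065 = 5.3846
k* = 5.3846^(1/0.58) ≈ 18.2226
y* = (k*)^α = 18.2226^0.42 ≈ 3.3842

y* ≈ 3.38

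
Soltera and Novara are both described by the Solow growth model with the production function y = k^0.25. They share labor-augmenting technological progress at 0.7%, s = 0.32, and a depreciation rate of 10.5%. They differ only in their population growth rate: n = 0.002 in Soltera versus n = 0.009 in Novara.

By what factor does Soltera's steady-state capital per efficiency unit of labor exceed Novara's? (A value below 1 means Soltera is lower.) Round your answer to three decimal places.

Steady-state k* = [s/(n + g + δ)]^(1/(1−α)), so the ratio is [ (s_S/(n + g + δ)_S) / (s_N/(n + g + δ)_N) ]^1.3333.
s_S/(n + g + δ)_S = 0.32/0.114 = 2.8070; s_N/(n + g + δ)_N = 0.32/0.121 = 2.6446.
Ratio = (2.8070/2.6446)^1.3333 = 1.0614^1.3333 ≈ 1.0827

k*_S / k*_N ≈ 1.083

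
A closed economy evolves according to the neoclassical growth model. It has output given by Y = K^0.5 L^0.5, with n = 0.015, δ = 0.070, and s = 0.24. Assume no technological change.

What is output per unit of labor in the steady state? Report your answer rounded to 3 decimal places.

y* = 2.824

At the steady state, Δk = 0, so s·k^α = (n + δ)·k.
Dividing both sides by k: k^(1−α) = s / (n + δ).
k^0.5 = 0.24 / (0.015 + 0.070) = 0.24 / 0.085 = 2.8235
k* = 2.8235^(1/0.5) ≈ 7.9722
y* = (k*)^α = 7.9722^0.5 ≈ 2.8235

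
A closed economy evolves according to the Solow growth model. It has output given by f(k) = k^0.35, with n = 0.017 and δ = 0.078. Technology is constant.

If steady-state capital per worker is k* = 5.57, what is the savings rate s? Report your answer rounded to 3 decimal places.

At the steady state, Δk = 0, so s·k^α = (n + δ)·k.
So s / (n + δ) = (k*)^(1−α) = 5.57^0.65 = 3.0536.
Therefore s = 3.0536 × (n + δ) = 3.0536 × 0.095 = 0.2901.

s ≈ 0.290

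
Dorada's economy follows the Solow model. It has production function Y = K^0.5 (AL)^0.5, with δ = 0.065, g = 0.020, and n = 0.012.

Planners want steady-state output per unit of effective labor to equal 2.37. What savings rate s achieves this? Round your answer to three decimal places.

s ≈ 0.230

Steady state requires s·f(k) = (n + g + δ)·k, i.e. s·k^α = (n + g + δ)·k.
Since y* = [s/(n + g + δ)]^(α/(1−α)), we have s/(n + g + δ) = (y*)^((1−α)/α) = 2.37^1 = 2.3700.
Therefore s = 2.3700 × (n + g + δ) = 2.3700 × 0.097 = 0.2299.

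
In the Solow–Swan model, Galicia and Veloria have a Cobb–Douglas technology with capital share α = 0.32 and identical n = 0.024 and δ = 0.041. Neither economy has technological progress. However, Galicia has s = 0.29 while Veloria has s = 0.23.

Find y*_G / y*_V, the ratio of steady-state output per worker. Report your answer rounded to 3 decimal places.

Steady-state y* = [s/(n + δ)]^(α/(1−α)), so the ratio is [ (s_G/(n + δ)_G) / (s_V/(n + δ)_V) ]^0.4706.
s_G/(n + δ)_G = 0.29/0.065 = 4.4615; s_V/(n + δ)_V = 0.23/0.065 = 3.5385.
Ratio = (4.4615/3.5385)^0.4706 = 1.2608^0.4706 ≈ 1.1152

y*_G / y*_V ≈ 1.115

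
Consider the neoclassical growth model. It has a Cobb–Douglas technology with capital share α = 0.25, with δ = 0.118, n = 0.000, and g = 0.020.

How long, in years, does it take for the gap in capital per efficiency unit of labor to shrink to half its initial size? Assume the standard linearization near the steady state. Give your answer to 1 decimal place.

Near the steady state the convergence rate is λ = (1 − α)(n + g + δ).
λ = (1 − 0.25) × 0.138 = 0.75 × 0.138 = 0.1035
Half-life = ln 2 / λ = 0.6931 / 0.1035 ≈ 6.70 years

t_½ ≈ 6.7 years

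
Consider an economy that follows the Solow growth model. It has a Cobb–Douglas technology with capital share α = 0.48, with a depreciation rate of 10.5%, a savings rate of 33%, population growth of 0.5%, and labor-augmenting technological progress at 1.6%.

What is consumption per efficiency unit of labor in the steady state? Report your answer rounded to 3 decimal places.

In steady state, investment equals break-even investment: s·k^α = (n + g + δ)·k.
Dividing both sides by k: k^(1−α) = s / (n + g + δ).
k^0.52 = 0.33 / (0.005 + 0.016 + 0.105) = 0.33 / 0.126 = 2.6190
k* = 2.6190^(1/0.52) ≈ 6.3695
y* = (k*)^α = 6.3695^0.48 ≈ 2.4320
c* = (1 − s)·y* = (1 − 0.33) × 2.4320 ≈ 1.6294

c* ≈ 1.629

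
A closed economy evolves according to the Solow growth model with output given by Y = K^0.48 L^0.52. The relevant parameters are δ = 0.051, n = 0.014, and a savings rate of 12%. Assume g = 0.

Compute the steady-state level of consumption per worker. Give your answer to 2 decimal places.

Steady state requires s·f(k) = (n + δ)·k, i.e. s·k^α = (n + δ)·k.
Rearranging, k^(1−α) = s / (n + δ).
k^0.52 = 0.12 / (0.014 + 0.051) = 0.12 / 0.065 = 1.8462
k* = 1.8462^(1/0.52) ≈ 3.2514
y* = (k*)^α = 3.2514^0.48 ≈ 1.7611
c* = (1 − s)·y* = (1 − 0.12) × 1.7611 ≈ 1.5498

c* ≈ 1.55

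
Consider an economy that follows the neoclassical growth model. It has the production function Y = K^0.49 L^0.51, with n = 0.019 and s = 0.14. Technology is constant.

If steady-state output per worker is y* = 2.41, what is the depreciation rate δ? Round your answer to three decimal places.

In steady state, investment equals break-even investment: s·k^α = (n + δ)·k.
Since y* = [s/(n + δ)]^(α/(1−α)), we have s/(n + δ) = (y*)^((1−α)/α) = 2.41^1.0408 = 2.4981.
Therefore n + δ = s / 2.4981 = 0.14 / 2.4981 = 0.0560, so δ = 0.0560 − 0.019 = 0.0370.

δ ≈ 0.037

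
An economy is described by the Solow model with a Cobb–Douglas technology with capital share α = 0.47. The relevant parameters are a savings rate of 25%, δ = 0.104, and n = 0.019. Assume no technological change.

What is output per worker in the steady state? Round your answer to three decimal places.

At the steady state, Δk = 0, so s·k^α = (n + δ)·k.
Dividing both sides by k: k^(1−α) = s / (n + δ).
k^0.53 = 0.25 / (0.019 + 0.104) = 0.25 / 0.123 = 2.0325
k* = 2.0325^(1/0.53) ≈ 3.8123
y* = (k*)^α = 3.8123^0.47 ≈ 1.8757

y* ≈ 1.876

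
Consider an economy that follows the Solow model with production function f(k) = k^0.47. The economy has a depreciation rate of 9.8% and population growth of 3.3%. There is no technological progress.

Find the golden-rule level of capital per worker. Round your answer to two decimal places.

The golden rule sets f'(k) = n + δ, i.e. α·k^(α−1) = n + δ.
So k^(1−α) = α / (n + δ) = 0.47 / 0.131 = 3.5878.
k_gold = 3.5878^(1/0.53) ≈ 11.1390

k_gold ≈ 11.14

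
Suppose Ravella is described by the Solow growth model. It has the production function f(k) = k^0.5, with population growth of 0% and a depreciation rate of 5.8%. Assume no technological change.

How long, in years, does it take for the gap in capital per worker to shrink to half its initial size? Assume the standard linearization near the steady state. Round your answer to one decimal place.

Near the steady state the convergence rate is λ = (1 − α)(n + δ).
λ = (1 − 0.5) × 0.058 = 0.5 × 0.058 = 0.0290
Half-life = ln 2 / λ = 0.6931 / 0.0290 ≈ 23.90 years

t_½ ≈ 23.9 years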